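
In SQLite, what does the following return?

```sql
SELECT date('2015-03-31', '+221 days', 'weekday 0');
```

2015-11-08

Applying '+221 days' to 2015-03-31: counting 221 days forward gives 2015-11-07.
`weekday 0` advances to the next Sunday; 2015-11-07 is a Saturday, so it moves forward to 2015-11-08.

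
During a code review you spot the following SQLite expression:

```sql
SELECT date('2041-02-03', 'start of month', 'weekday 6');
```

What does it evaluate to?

`start of month` rewinds 2041-02-03 to 2041-02-01.
`weekday 6` advances to the next Saturday; 2041-02-01 is a Friday, so it moves forward to 2041-02-02.

2041-02-02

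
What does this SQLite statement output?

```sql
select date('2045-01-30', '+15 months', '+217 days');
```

Adding +15 months to 2045-01-30 gives 2046-04-30.
Applying '+217 days' to 2046-04-30: counting 217 days forward gives 2046-12-03.

2046-12-03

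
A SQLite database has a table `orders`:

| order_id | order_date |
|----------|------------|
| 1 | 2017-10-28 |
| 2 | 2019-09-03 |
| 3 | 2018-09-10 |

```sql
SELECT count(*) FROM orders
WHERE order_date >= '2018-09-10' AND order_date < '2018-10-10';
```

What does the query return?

Rows in [2018-09-10, 2018-10-10): 2018-09-10 → 1 row.

1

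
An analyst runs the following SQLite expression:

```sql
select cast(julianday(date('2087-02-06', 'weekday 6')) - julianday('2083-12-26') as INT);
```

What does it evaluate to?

`weekday 6` advances to the next Saturday; 2087-02-06 is a Thursday, so it moves forward to 2087-02-08.
5 days remain in December 2083 after the 26th (31 − 26).
Full months from January 2084 through January 2087 contribute their day counts.
Then 8 days into February 2087.
Total: 5 + 31 + 29 + 31 + 30 + 31 + 30 + 31 + 31 + 30 + 31 + 30 + 31 + 31 + 28 + 31 + 30 + 31 + 30 + 31 + 31 + 30 + 31 + 30 + 31 + 31 + 28 + 31 + 30 + 31 + 30 + 31 + 31 + 30 + 31 + 30 + 31 + 31 + 8 = 1140.

1140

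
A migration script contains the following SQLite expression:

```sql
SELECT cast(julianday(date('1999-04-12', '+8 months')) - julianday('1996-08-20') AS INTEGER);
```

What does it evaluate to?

1209

Adding +8 months to 1999-04-12 gives 1999-12-12.
11 days remain in August 1996 after the 20th (31 − 20).
Full months from September 1996 through November 1999 contribute their day counts.
Then 12 days into December 1999.
Total: 11 + 30 + 31 + 30 + 31 + 31 + 28 + 31 + 30 + 31 + 30 + 31 + 31 + 30 + 31 + 30 + 31 + 31 + 28 + 31 + 30 + 31 + 30 + 31 + 31 + 30 + 31 + 30 + 31 + 31 + 28 + 31 + 30 + 31 + 30 + 31 + 31 + 30 + 31 + 30 + 12 = 1209.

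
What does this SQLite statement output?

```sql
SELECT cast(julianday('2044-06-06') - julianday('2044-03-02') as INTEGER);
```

29 days remain in March 2044 after the 2nd (31 − 2).
April 2044: 30 days.
May 2044: 31 days.
Then 6 days into June 2044.
Total: 29 + 30 + 31 + 6 = 96.

96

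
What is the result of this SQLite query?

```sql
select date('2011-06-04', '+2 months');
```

Adding +2 months to 2011-06-04 gives 2011-08-04.

2011-08-04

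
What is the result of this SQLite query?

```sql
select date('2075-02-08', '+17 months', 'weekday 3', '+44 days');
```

2076-08-21

Adding +17 months to 2075-02-08 gives 2076-07-08.
`weekday 3` advances to the next Wednesday; 2076-07-08 is already a Wednesday, so it stays at 2076-07-08.
Applying '+44 days' to 2076-07-08: counting 44 days forward gives 2076-08-21.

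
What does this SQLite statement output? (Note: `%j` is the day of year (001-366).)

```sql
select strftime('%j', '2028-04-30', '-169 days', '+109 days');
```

First apply '-169 days', '+109 days': 2028-04-30 → 2028-03-01.
Day-of-year for 2028-03-01: days since 2028-01-01 inclusive = 61, zero-padded to 061.

061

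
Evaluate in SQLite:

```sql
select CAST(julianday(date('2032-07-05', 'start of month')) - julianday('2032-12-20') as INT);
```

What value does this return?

-172

`start of month` rewinds 2032-07-05 to 2032-07-01.
30 days remain in July 2032 after the 1st (31 − 1).
August 2032: 31 days.
September 2032: 30 days.
October 2032: 31 days.
November 2032: 30 days.
Then 20 days into December 2032.
Total: 30 + 31 + 30 + 31 + 30 + 20 = 172.
The subtraction is earlier − later, so the result is −172 → -172.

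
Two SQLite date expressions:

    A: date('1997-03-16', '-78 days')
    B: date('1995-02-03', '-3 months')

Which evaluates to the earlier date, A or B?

A = 1996-12-28.
B = 1994-11-03.
B is earlier.

B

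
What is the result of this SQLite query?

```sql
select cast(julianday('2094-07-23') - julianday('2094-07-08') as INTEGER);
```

15

Both dates are in July 2094: 23 − 8 = 15.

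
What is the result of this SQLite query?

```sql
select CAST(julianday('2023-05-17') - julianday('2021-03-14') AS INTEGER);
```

794

17 days remain in March 2021 after the 14th (31 − 14).
Full months from April 2021 through April 2023 contribute their day counts.
Then 17 days into May 2023.
Total: 17 + 30 + 31 + 30 + 31 + 31 + 30 + 31 + 30 + 31 + 31 + 28 + 31 + 30 + 31 + 30 + 31 + 31 + 30 + 31 + 30 + 31 + 31 + 28 + 31 + 30 + 17 = 794.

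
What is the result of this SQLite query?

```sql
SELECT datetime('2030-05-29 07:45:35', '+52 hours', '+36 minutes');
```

2030-05-31 12:21:35

+52 hours from 2030-05-29 07:45:35 is 2030-05-31 11:45:35 (crosses midnight).
+36 minutes from 2030-05-31 11:45:35 is 2030-05-31 12:21:35.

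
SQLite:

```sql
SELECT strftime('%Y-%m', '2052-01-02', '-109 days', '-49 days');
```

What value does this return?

First apply '-109 days', '-49 days': 2052-01-02 → 2051-07-28.
`%Y-%m` extracts the year-month: 2051-07.

2051-07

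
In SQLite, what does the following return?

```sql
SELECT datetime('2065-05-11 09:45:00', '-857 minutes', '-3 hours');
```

2065-05-10 16:28:00

857 minutes = 14h 17m; -857 minutes from 2065-05-11 09:45:00 is 2065-05-10 19:28:00 (crosses midnight).
-3 hours from 2065-05-10 19:28:00 is 2065-05-10 16:28:00.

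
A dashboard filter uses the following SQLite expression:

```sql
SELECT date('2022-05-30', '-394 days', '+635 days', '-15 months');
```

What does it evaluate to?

Applying '-394 days' to 2022-05-30: counting 394 days back gives 2021-05-01.
Applying '+635 days' to 2021-05-01: counting 635 days forward gives 2023-01-26.
Adding -15 months to 2023-01-26 gives 2021-10-26.

2021-10-26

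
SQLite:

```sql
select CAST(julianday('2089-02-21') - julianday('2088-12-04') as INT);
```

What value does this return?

79

27 days remain in December 2088 after the 4th (31 − 4).
January 2089: 31 days.
Then 21 days into February 2089.
Total: 27 + 31 + 21 = 79.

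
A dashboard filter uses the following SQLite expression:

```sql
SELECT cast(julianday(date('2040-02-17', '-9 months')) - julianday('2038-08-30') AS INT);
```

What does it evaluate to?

Adding -9 months to 2040-02-17 gives 2039-05-17.
1 day remains in August 2038 after the 30th (31 − 30).
Full months from September 2038 through April 2039 contribute their day counts.
Then 17 days into May 2039.
Total: 1 + 30 + 31 + 30 + 31 + 31 + 28 + 31 + 30 + 17 = 260.

260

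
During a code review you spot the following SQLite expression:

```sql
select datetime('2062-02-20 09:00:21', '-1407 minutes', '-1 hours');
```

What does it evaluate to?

2062-02-19 08:33:21

1407 minutes = 23h 27m; -1407 minutes from 2062-02-20 09:00:21 is 2062-02-19 09:33:21 (crosses midnight).
-1 hours from 2062-02-19 09:33:21 is 2062-02-19 08:33:21.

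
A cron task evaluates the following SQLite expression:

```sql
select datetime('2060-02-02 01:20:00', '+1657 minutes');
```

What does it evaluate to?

1657 minutes = 27h 37m; +1657 minutes from 2060-02-02 01:20:00 is 2060-02-03 04:57:00 (crosses midnight).

2060-02-03 04:57:00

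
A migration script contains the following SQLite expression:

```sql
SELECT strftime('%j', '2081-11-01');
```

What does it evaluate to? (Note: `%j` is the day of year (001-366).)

Day-of-year for 2081-11-01: days since 2081-01-01 inclusive = 305, zero-padded to 305.

305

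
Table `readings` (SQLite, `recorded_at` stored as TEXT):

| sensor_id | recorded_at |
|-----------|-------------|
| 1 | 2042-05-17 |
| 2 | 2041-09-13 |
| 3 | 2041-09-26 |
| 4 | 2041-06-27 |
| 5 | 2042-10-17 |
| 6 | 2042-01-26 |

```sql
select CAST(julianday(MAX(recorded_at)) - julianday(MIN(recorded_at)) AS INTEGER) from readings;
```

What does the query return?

477

MIN = 2041-06-27, MAX = 2042-10-17.
3 days remain in June 2041 after the 27th (30 − 27).
Full months from July 2041 through September 2042 contribute their day counts.
Then 17 days into October 2042.
Total: 3 + 31 + 31 + 30 + 31 + 30 + 31 + 31 + 28 + 31 + 30 + 31 + 30 + 31 + 31 + 30 + 17 = 477.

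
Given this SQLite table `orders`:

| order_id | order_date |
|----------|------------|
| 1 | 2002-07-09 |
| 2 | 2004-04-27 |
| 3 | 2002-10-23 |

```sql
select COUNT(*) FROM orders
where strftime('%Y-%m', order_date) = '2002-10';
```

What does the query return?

1

Rows with year-month 2002-10: 2002-10-23 → 1.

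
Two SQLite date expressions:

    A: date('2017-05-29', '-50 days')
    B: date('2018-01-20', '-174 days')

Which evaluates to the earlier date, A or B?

A

A = 2017-04-09.
B = 2017-07-30.
A is earlier.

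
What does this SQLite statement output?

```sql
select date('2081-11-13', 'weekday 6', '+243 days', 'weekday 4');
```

2082-07-16

`weekday 6` advances to the next Saturday; 2081-11-13 is a Thursday, so it moves forward to 2081-11-15.
Applying '+243 days' to 2081-11-15: counting 243 days forward gives 2082-07-16.
`weekday 4` advances to the next Thursday; 2082-07-16 is already a Thursday, so it stays at 2082-07-16.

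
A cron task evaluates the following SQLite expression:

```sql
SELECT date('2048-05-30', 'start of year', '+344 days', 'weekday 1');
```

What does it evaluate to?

2048-12-14

`start of year` rewinds 2048-05-30 to 2048-01-01.
Applying '+344 days' to 2048-01-01: counting 344 days forward gives 2048-12-10.
`weekday 1` advances to the next Monday; 2048-12-10 is a Thursday, so it moves forward to 2048-12-14.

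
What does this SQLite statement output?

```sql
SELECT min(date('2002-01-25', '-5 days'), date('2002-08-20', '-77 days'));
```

2002-01-20

date('2002-01-25', '-5 days') → 2002-01-20.
date('2002-08-20', '-77 days') → 2002-06-04.
Earlier of the two is 2002-01-20.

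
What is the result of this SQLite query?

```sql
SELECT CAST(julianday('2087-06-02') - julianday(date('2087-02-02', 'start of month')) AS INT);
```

121

`start of month` rewinds 2087-02-02 to 2087-02-01.
27 days remain in February 2087 after the 1st (28 − 1).
March 2087: 31 days.
April 2087: 30 days.
May 2087: 31 days.
Then 2 days into June 2087.
Total: 27 + 31 + 30 + 31 + 2 = 121.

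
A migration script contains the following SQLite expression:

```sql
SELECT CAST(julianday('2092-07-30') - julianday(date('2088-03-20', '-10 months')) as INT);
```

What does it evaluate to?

1898

Adding -10 months to 2088-03-20 gives 2087-05-20.
11 days remain in May 2087 after the 20th (31 − 20).
Full months from June 2087 through June 2092 contribute their day counts.
Then 30 days into July 2092.
Total: 11 + 30 + 31 + 31 + 30 + 31 + 30 + 31 + 31 + 29 + 31 + 30 + 31 + 30 + 31 + 31 + 30 + 31 + 30 + 31 + 31 + 28 + 31 + 30 + 31 + 30 + 31 + 31 + 30 + 31 + 30 + 31 + 31 + 28 + 31 + 30 + 31 + 30 + 31 + 31 + 30 + 31 + 30 + 31 + 31 + 28 + 31 + 30 + 31 + 30 + 31 + 31 + 30 + 31 + 30 + 31 + 31 + 29 + 31 + 30 + 31 + 30 + 30 = 1898.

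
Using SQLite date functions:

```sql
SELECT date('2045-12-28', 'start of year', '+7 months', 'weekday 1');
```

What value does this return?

`start of year` rewinds 2045-12-28 to 2045-01-01.
Adding +7 months to 2045-01-01 gives 2045-08-01.
`weekday 1` advances to the next Monday; 2045-08-01 is a Tuesday, so it moves forward to 2045-08-07.

2045-08-07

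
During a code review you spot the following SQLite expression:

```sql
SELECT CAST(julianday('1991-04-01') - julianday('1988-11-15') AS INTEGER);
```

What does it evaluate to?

15 days remain in November 1988 after the 15th (30 − 15).
Full months from December 1988 through March 1991 contribute their day counts.
Then 1 day into April 1991.
Total: 15 + 31 + 31 + 28 + 31 + 30 + 31 + 30 + 31 + 31 + 30 + 31 + 30 + 31 + 31 + 28 + 31 + 30 + 31 + 30 + 31 + 31 + 30 + 31 + 30 + 31 + 31 + 28 + 31 + 1 = 867.

867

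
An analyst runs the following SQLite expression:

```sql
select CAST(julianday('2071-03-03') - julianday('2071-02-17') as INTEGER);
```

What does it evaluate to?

11 days remain in February 2071 after the 17th (28 − 17).
Then 3 days into March 2071.
Total: 11 + 3 = 14.

14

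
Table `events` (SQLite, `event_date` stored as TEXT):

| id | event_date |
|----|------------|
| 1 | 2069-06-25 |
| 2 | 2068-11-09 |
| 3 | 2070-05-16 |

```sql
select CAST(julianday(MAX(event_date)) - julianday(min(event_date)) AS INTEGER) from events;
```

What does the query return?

553

MIN = 2068-11-09, MAX = 2070-05-16.
21 days remain in November 2068 after the 9th (30 − 9).
Full months from December 2068 through April 2070 contribute their day counts.
Then 16 days into May 2070.
Total: 21 + 31 + 31 + 28 + 31 + 30 + 31 + 30 + 31 + 31 + 30 + 31 + 30 + 31 + 31 + 28 + 31 + 30 + 16 = 553.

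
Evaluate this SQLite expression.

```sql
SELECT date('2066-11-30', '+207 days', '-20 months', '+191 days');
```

Applying '+207 days' to 2066-11-30: counting 207 days forward gives 2067-06-25.
Adding -20 months to 2067-06-25 gives 2065-10-25.
Applying '+191 days' to 2065-10-25: counting 191 days forward gives 2066-05-04.

2066-05-04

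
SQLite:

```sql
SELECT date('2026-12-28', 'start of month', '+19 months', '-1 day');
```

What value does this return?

2028-06-30

`start of month` rewinds 2026-12-28 to 2026-12-01.
Adding +19 months to 2026-12-01 gives 2028-07-01.
Going back 1 day from 2028-07-01 reaches 2028-06-30 (last day of June, 30 days).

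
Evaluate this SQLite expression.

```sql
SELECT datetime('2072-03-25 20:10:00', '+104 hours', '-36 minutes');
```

2072-03-30 03:34:00

+104 hours from 2072-03-25 20:10:00 is 2072-03-30 04:10:00 (crosses midnight).
-36 minutes from 2072-03-30 04:10:00 is 2072-03-30 03:34:00.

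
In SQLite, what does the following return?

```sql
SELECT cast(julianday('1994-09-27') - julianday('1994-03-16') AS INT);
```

195

15 days remain in March 1994 after the 16th (31 − 16).
April 1994: 30 days.
May 1994: 31 days.
June 1994: 30 days.
July 1994: 31 days.
August 1994: 31 days.
Then 27 days into September 1994.
Total: 15 + 30 + 31 + 30 + 31 + 31 + 27 = 195.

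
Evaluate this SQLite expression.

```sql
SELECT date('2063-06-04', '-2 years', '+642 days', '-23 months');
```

2061-04-08

Adding -2 years to 2063-06-04 gives 2061-06-04.
Applying '+642 days' to 2061-06-04: counting 642 days forward gives 2063-03-08.
Adding -23 months to 2063-03-08 gives 2061-04-08.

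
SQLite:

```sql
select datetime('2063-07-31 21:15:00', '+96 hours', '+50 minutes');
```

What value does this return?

2063-08-04 22:05:00

+96 hours from 2063-07-31 21:15:00 is 2063-08-04 21:15:00 (crosses midnight).
+50 minutes from 2063-08-04 21:15:00 is 2063-08-04 22:05:00.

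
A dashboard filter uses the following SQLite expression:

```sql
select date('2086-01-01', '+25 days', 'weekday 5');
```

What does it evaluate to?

2086-02-01

Advancing 25 more days within January lands on 2086-01-26.
`weekday 5` advances to the next Friday; 2086-01-26 is a Saturday, so it moves forward to 2086-02-01.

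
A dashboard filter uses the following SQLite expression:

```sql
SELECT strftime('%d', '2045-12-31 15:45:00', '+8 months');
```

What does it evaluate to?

31

First apply '+8 months': 2045-12-31 15:45:00 → 2046-08-31 15:45:00.
`%d` extracts the 2-digit day of month: 31.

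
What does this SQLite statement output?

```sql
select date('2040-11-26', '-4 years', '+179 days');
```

Adding -4 years to 2040-11-26 gives 2036-11-26.
Applying '+179 days' to 2036-11-26: counting 179 days forward gives 2037-05-24.

2037-05-24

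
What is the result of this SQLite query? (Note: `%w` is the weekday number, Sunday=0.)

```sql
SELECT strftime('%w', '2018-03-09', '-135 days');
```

First apply '-135 days': 2018-03-09 → 2017-10-25.
2017-10-25 is a Wednesday; with Sunday=0 that is 3.

3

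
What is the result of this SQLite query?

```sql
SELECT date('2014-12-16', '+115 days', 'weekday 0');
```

2015-04-12

Applying '+115 days' to 2014-12-16: counting 115 days forward gives 2015-04-10.
`weekday 0` advances to the next Sunday; 2015-04-10 is a Friday, so it moves forward to 2015-04-12.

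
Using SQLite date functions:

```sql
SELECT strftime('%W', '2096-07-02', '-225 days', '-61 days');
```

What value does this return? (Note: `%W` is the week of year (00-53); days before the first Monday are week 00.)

First apply '-225 days', '-61 days': 2096-07-02 → 2095-09-20.
2095-09-20 is a Tuesday. SQLite's %W counts Mondays since the year started; the result is 38.

38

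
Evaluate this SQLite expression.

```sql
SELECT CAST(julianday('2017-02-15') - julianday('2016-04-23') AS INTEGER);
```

298

7 days remain in April 2016 after the 23rd (30 − 23).
Full months from May 2016 through January 2017 contribute their day counts.
Then 15 days into February 2017.
Total: 7 + 31 + 30 + 31 + 31 + 30 + 31 + 30 + 31 + 31 + 15 = 298.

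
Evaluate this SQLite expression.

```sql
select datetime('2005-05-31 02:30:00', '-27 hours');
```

-27 hours from 2005-05-31 02:30:00 is 2005-05-29 23:30:00 (crosses midnight).

2005-05-29 23:30:00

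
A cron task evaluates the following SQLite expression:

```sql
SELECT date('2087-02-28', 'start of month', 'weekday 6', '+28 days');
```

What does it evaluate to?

2087-03-01

`start of month` rewinds 2087-02-28 to 2087-02-01.
`weekday 6` advances to the next Saturday; 2087-02-01 is already a Saturday, so it stays at 2087-02-01.
February 2087 has 28 days; 27 remain after the 1st, so 28 days reach 2087-03-01.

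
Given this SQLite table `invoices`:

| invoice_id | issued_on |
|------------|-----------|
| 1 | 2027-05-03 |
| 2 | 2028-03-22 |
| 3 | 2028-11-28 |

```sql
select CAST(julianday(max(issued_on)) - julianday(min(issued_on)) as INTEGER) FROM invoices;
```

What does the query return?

MIN = 2027-05-03, MAX = 2028-11-28.
28 days remain in May 2027 after the 3rd (31 − 3).
Full months from June 2027 through October 2028 contribute their day counts.
Then 28 days into November 2028.
Total: 28 + 30 + 31 + 31 + 30 + 31 + 30 + 31 + 31 + 29 + 31 + 30 + 31 + 30 + 31 + 31 + 30 + 31 + 28 = 575.

575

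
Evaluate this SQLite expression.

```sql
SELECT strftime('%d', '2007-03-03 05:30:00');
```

03

`%d` extracts the 2-digit day of month: 03.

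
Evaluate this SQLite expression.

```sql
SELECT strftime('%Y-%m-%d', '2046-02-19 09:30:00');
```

`%Y-%m-%d` extracts the ISO date: 2046-02-19.

2046-02-19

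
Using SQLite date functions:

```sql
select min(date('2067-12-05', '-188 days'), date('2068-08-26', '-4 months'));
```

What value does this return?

2067-05-31

date('2067-12-05', '-188 days') → 2067-05-31.
date('2068-08-26', '-4 months') → 2068-04-26.
Earlier of the two is 2067-05-31.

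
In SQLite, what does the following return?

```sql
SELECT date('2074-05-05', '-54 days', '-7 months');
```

Applying '-54 days' to 2074-05-05: counting 54 days back gives 2074-03-12.
Adding -7 months to 2074-03-12 gives 2073-08-12.

2073-08-12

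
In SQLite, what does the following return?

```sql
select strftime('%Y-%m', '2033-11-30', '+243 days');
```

2034-07

First apply '+243 days': 2033-11-30 → 2034-07-31.
`%Y-%m` extracts the year-month: 2034-07.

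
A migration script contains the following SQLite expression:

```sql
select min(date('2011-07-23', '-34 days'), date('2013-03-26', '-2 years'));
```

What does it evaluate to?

date('2011-07-23', '-34 days') → 2011-06-19.
date('2013-03-26', '-2 years') → 2011-03-26.
Earlier of the two is 2011-03-26.

2011-03-26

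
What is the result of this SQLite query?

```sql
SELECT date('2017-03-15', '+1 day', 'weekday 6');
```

2017-03-18

Advancing 1 more day within March lands on 2017-03-16.
`weekday 6` advances to the next Saturday; 2017-03-16 is a Thursday, so it moves forward to 2017-03-18.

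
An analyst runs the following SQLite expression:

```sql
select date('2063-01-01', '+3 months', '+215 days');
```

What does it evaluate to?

2063-11-02

Adding +3 months to 2063-01-01 gives 2063-04-01.
Applying '+215 days' to 2063-04-01: counting 215 days forward gives 2063-11-02.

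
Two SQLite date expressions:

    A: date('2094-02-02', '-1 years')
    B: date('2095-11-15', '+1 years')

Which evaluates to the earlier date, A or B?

A = 2093-02-02.
B = 2096-11-15.
A is earlier.

A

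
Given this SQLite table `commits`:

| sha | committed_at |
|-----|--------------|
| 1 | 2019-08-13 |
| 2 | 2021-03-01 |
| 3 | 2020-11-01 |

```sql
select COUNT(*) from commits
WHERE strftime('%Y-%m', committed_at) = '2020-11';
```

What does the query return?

Rows with year-month 2020-11: 2020-11-01 → 1.

1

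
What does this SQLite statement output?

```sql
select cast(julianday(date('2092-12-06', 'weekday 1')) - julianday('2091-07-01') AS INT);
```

526

`weekday 1` advances to the next Monday; 2092-12-06 is a Saturday, so it moves forward to 2092-12-08.
30 days remain in July 2091 after the 1st (31 − 1).
Full months from August 2091 through November 2092 contribute their day counts.
Then 8 days into December 2092.
Total: 30 + 31 + 30 + 31 + 30 + 31 + 31 + 29 + 31 + 30 + 31 + 30 + 31 + 31 + 30 + 31 + 30 + 8 = 526.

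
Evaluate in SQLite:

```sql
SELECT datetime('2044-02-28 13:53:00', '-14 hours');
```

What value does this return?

2044-02-27 23:53:00

-14 hours from 2044-02-28 13:53:00 is 2044-02-27 23:53:00 (crosses midnight).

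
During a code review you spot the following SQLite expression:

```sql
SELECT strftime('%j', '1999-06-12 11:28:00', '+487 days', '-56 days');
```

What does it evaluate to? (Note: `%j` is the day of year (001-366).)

First apply '+487 days', '-56 days': 1999-06-12 11:28:00 → 2000-08-16 11:28:00.
Day-of-year for 2000-08-16: days since 2000-01-01 inclusive = 229, zero-padded to 229.

229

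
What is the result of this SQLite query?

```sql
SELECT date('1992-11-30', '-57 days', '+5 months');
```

Applying '-57 days' to 1992-11-30: counting 57 days back gives 1992-10-04.
Adding +5 months to 1992-10-04 gives 1993-03-04.

1993-03-04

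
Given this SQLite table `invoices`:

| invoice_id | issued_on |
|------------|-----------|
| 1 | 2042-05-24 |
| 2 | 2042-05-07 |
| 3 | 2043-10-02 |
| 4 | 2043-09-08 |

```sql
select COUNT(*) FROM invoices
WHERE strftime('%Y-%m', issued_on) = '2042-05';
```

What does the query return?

2

Rows with year-month 2042-05: 2042-05-24, 2042-05-07 → 2.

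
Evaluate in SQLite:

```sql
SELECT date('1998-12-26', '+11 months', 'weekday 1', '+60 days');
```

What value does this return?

Adding +11 months to 1998-12-26 gives 1999-11-26.
`weekday 1` advances to the next Monday; 1999-11-26 is a Friday, so it moves forward to 1999-11-29.
Applying '+60 days' to 1999-11-29: counting 60 days forward gives 2000-01-28.

2000-01-28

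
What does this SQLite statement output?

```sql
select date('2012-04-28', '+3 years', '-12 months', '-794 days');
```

Adding +3 years to 2012-04-28 gives 2015-04-28.
Adding -12 months to 2015-04-28 gives 2014-04-28.
Applying '-794 days' to 2014-04-28: counting 794 days back gives 2012-02-24.

2012-02-24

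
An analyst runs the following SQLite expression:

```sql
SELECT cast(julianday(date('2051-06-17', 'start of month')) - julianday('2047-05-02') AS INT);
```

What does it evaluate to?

1491

`start of month` rewinds 2051-06-17 to 2051-06-01.
29 days remain in May 2047 after the 2nd (31 − 2).
Full months from June 2047 through May 2051 contribute their day counts.
Then 1 day into June 2051.
Total: 29 + 30 + 31 + 31 + 30 + 31 + 30 + 31 + 31 + 29 + 31 + 30 + 31 + 30 + 31 + 31 + 30 + 31 + 30 + 31 + 31 + 28 + 31 + 30 + 31 + 30 + 31 + 31 + 30 + 31 + 30 + 31 + 31 + 28 + 31 + 30 + 31 + 30 + 31 + 31 + 30 + 31 + 30 + 31 + 31 + 28 + 31 + 30 + 31 + 1 = 1491.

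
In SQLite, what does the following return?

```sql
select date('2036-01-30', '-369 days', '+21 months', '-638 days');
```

Applying '-369 days' to 2036-01-30: counting 369 days back gives 2035-01-26.
Adding +21 months to 2035-01-26 gives 2036-10-26.
Applying '-638 days' to 2036-10-26: counting 638 days back gives 2035-01-27.

2035-01-27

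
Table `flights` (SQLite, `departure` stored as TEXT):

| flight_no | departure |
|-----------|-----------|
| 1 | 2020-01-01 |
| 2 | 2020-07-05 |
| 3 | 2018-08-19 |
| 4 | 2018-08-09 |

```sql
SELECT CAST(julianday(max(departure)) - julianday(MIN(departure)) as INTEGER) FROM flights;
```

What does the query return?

MIN = 2018-08-09, MAX = 2020-07-05.
22 days remain in August 2018 after the 9th (31 − 9).
Full months from September 2018 through June 2020 contribute their day counts.
Then 5 days into July 2020.
Total: 22 + 30 + 31 + 30 + 31 + 31 + 28 + 31 + 30 + 31 + 30 + 31 + 31 + 30 + 31 + 30 + 31 + 31 + 29 + 31 + 30 + 31 + 30 + 5 = 696.

696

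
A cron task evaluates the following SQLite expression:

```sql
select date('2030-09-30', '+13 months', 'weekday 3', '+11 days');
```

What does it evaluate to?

Adding +13 months to 2030-09-30 gives 2031-10-30.
`weekday 3` advances to the next Wednesday; 2031-10-30 is a Thursday, so it moves forward to 2031-11-05.
Advancing 11 more days within November lands on 2031-11-16.

2031-11-16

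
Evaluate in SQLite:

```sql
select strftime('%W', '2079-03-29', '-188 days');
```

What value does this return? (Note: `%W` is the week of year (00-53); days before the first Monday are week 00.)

First apply '-188 days': 2079-03-29 → 2078-09-22.
2078-09-22 is a Thursday. SQLite's %W counts Mondays since the year started; the result is 38.

38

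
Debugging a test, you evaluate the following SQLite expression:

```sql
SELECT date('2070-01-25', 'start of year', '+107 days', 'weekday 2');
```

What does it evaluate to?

`start of year` rewinds 2070-01-25 to 2070-01-01.
Applying '+107 days' to 2070-01-01: counting 107 days forward gives 2070-04-18.
`weekday 2` advances to the next Tuesday; 2070-04-18 is a Friday, so it moves forward to 2070-04-22.

2070-04-22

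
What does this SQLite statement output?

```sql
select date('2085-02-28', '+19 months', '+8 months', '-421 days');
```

2086-04-02

Adding +19 months to 2085-02-28 gives 2086-09-28.
Adding +8 months to 2086-09-28 gives 2087-05-28.
Applying '-421 days' to 2087-05-28: counting 421 days back gives 2086-04-02.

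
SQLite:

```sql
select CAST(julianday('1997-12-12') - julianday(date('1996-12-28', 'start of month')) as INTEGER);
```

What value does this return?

`start of month` rewinds 1996-12-28 to 1996-12-01.
30 days remain in December 1996 after the 1st (31 − 1).
Full months from January 1997 through November 1997 contribute their day counts.
Then 12 days into December 1997.
Total: 30 + 31 + 28 + 31 + 30 + 31 + 30 + 31 + 31 + 30 + 31 + 30 + 12 = 376.

376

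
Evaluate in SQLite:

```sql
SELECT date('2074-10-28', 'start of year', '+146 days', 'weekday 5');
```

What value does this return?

2074-06-01

`start of year` rewinds 2074-10-28 to 2074-01-01.
Applying '+146 days' to 2074-01-01: counting 146 days forward gives 2074-05-27.
`weekday 5` advances to the next Friday; 2074-05-27 is a Sunday, so it moves forward to 2074-06-01.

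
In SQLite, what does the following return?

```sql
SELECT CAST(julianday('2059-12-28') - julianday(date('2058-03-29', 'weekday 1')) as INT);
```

636

`weekday 1` advances to the next Monday; 2058-03-29 is a Friday, so it moves forward to 2058-04-01.
29 days remain in April 2058 after the 1st (30 − 1).
Full months from May 2058 through November 2059 contribute their day counts.
Then 28 days into December 2059.
Total: 29 + 31 + 30 + 31 + 31 + 30 + 31 + 30 + 31 + 31 + 28 + 31 + 30 + 31 + 30 + 31 + 31 + 30 + 31 + 30 + 28 = 636.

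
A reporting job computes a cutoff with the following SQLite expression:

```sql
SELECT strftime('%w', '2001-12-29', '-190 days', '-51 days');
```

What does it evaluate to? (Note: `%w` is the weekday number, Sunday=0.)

3

First apply '-190 days', '-51 days': 2001-12-29 → 2001-05-02.
2001-05-02 is a Wednesday; with Sunday=0 that is 3.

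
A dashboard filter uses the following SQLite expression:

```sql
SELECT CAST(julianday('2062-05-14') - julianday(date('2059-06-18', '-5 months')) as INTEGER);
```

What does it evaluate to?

Adding -5 months to 2059-06-18 gives 2059-01-18.
13 days remain in January 2059 after the 18th (31 − 18).
Full months from February 2059 through April 2062 contribute their day counts.
Then 14 days into May 2062.
Total: 13 + 28 + 31 + 30 + 31 + 30 + 31 + 31 + 30 + 31 + 30 + 31 + 31 + 29 + 31 + 30 + 31 + 30 + 31 + 31 + 30 + 31 + 30 + 31 + 31 + 28 + 31 + 30 + 31 + 30 + 31 + 31 + 30 + 31 + 30 + 31 + 31 + 28 + 31 + 30 + 14 = 1212.

1212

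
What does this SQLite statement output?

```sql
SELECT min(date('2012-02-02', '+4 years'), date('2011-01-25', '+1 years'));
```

date('2012-02-02', '+4 years') → 2016-02-02.
date('2011-01-25', '+1 years') → 2012-01-25.
Earlier of the two is 2012-01-25.

2012-01-25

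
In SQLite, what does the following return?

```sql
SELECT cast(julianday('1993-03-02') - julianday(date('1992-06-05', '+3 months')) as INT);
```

Adding +3 months to 1992-06-05 gives 1992-09-05.
25 days remain in September 1992 after the 5th (30 − 5).
October 1992: 31 days.
November 1992: 30 days.
December 1992: 31 days.
January 1993: 31 days.
February 1993: 28 days.
Then 2 days into March 1993.
Total: 25 + 31 + 30 + 31 + 31 + 28 + 2 = 178.

178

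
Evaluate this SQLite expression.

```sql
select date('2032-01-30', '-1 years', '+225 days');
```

Adding -1 year to 2032-01-30 gives 2031-01-30.
Applying '+225 days' to 2031-01-30: counting 225 days forward gives 2031-09-12.

2031-09-12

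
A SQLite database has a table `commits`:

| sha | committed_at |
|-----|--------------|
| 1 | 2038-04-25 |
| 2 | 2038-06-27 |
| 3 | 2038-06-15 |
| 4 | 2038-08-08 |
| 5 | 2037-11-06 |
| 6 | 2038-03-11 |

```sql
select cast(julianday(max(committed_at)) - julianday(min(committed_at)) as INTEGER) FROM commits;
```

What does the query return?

275

MIN = 2037-11-06, MAX = 2038-08-08.
24 days remain in November 2037 after the 6th (30 − 6).
Full months from December 2037 through July 2038 contribute their day counts.
Then 8 days into August 2038.
Total: 24 + 31 + 31 + 28 + 31 + 30 + 31 + 30 + 31 + 8 = 275.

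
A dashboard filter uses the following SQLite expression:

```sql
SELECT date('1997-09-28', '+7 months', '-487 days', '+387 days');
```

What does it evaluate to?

1998-01-18

Adding +7 months to 1997-09-28 gives 1998-04-28.
Applying '-487 days' to 1998-04-28: counting 487 days back gives 1996-12-27.
Applying '+387 days' to 1996-12-27: counting 387 days forward gives 1998-01-18.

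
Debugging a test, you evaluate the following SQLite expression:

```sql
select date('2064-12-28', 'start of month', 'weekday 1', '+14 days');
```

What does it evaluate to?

2064-12-15

`start of month` rewinds 2064-12-28 to 2064-12-01.
`weekday 1` advances to the next Monday; 2064-12-01 is already a Monday, so it stays at 2064-12-01.
Advancing 14 more days within December lands on 2064-12-15.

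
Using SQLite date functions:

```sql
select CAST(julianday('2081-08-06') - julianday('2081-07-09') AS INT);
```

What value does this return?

28

22 days remain in July 2081 after the 9th (31 − 9).
Then 6 days into August 2081.
Total: 22 + 6 = 28.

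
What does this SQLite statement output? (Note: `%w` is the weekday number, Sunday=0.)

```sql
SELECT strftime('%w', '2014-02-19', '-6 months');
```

First apply '-6 months': 2014-02-19 → 2013-08-19.
2013-08-19 is a Monday; with Sunday=0 that is 1.

1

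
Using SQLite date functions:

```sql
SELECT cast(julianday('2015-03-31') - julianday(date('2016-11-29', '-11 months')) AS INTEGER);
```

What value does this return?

Adding -11 months to 2016-11-29 gives 2015-12-29.
0 days remain in March 2015 after the 31st (31 − 31).
Full months from April 2015 through November 2015 contribute their day counts.
Then 29 days into December 2015.
Total: 0 + 30 + 31 + 30 + 31 + 31 + 30 + 31 + 30 + 29 = 273.
The subtraction is earlier − later, so the result is −273 → -273.

-273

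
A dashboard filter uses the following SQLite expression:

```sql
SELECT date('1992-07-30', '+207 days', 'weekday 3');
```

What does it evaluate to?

Applying '+207 days' to 1992-07-30: counting 207 days forward gives 1993-02-22.
`weekday 3` advances to the next Wednesday; 1993-02-22 is a Monday, so it moves forward to 1993-02-24.

1993-02-24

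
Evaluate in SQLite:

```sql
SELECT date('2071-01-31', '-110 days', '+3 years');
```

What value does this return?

Applying '-110 days' to 2071-01-31: counting 110 days back gives 2070-10-13.
Adding +3 years to 2070-10-13 gives 2073-10-13.

2073-10-13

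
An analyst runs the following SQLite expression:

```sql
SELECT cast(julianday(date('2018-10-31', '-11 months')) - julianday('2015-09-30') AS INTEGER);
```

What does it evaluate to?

Adding -11 months to 2018-10-31 targets 2017-11-31. November 2017 has only 30 days, so SQLite normalizes the 1-day overflow forward to 2017-12-01.
0 days remain in September 2015 after the 30th (30 − 30).
Full months from October 2015 through November 2017 contribute their day counts.
Then 1 day into December 2017.
Total: 0 + 31 + 30 + 31 + 31 + 29 + 31 + 30 + 31 + 30 + 31 + 31 + 30 + 31 + 30 + 31 + 31 + 28 + 31 + 30 + 31 + 30 + 31 + 31 + 30 + 31 + 30 + 1 = 793.

793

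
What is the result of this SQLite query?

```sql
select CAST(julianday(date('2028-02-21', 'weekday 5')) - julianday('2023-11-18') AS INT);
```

`weekday 5` advances to the next Friday; 2028-02-21 is a Monday, so it moves forward to 2028-02-25.
12 days remain in November 2023 after the 18th (30 − 18).
Full months from December 2023 through January 2028 contribute their day counts.
Then 25 days into February 2028.
Total: 12 + 31 + 31 + 29 + 31 + 30 + 31 + 30 + 31 + 31 + 30 + 31 + 30 + 31 + 31 + 28 + 31 + 30 + 31 + 30 + 31 + 31 + 30 + 31 + 30 + 31 + 31 + 28 + 31 + 30 + 31 + 30 + 31 + 31 + 30 + 31 + 30 + 31 + 31 + 28 + 31 + 30 + 31 + 30 + 31 + 31 + 30 + 31 + 30 + 31 + 31 + 25 = 1560.

1560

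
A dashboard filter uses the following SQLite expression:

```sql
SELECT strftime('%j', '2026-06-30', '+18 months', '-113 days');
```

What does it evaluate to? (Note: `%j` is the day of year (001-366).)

First apply '+18 months', '-113 days': 2026-06-30 → 2027-09-08.
Day-of-year for 2027-09-08: days since 2027-01-01 inclusive = 251, zero-padded to 251.

251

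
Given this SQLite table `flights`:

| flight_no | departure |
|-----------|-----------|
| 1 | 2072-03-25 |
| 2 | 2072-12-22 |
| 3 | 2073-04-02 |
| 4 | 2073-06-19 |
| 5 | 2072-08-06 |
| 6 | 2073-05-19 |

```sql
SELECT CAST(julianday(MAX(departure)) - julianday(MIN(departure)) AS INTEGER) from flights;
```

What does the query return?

451

MIN = 2072-03-25, MAX = 2073-06-19.
6 days remain in March 2072 after the 25th (31 − 25).
Full months from April 2072 through May 2073 contribute their day counts.
Then 19 days into June 2073.
Total: 6 + 30 + 31 + 30 + 31 + 31 + 30 + 31 + 30 + 31 + 31 + 28 + 31 + 30 + 31 + 19 = 451.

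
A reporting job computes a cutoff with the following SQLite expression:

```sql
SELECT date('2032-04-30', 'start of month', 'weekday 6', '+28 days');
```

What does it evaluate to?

2032-05-01

`start of month` rewinds 2032-04-30 to 2032-04-01.
`weekday 6` advances to the next Saturday; 2032-04-01 is a Thursday, so it moves forward to 2032-04-03.
April 2032 has 30 days; 27 remain after the 3rd, so 28 days reach 2032-05-01.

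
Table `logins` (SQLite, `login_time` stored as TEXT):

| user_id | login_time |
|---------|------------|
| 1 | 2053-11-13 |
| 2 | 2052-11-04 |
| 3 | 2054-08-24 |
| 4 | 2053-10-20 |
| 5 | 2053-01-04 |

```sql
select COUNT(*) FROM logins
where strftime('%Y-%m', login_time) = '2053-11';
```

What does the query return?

1

Rows with year-month 2053-11: 2053-11-13 → 1.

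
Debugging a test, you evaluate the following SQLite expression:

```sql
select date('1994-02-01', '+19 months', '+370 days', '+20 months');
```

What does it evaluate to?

Adding +19 months to 1994-02-01 gives 1995-09-01.
Applying '+370 days' to 1995-09-01: counting 370 days forward gives 1996-09-05.
Adding +20 months to 1996-09-05 gives 1998-05-05.

1998-05-05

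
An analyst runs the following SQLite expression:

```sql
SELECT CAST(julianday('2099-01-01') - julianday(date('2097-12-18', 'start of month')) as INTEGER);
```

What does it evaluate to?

396

`start of month` rewinds 2097-12-18 to 2097-12-01.
30 days remain in December 2097 after the 1st (31 − 1).
Full months from January 2098 through December 2098 contribute their day counts.
Then 1 day into January 2099.
Total: 30 + 31 + 28 + 31 + 30 + 31 + 30 + 31 + 31 + 30 + 31 + 30 + 31 + 1 = 396.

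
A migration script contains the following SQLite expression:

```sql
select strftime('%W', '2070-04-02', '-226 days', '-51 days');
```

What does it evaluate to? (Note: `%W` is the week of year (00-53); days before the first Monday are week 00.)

First apply '-226 days', '-51 days': 2070-04-02 → 2069-06-29.
2069-06-29 is a Saturday. SQLite's %W counts Mondays since the year started; the result is 25.

25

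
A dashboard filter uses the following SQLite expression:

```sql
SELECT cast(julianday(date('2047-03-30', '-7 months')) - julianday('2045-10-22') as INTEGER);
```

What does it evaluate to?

312

Adding -7 months to 2047-03-30 gives 2046-08-30.
9 days remain in October 2045 after the 22nd (31 − 22).
Full months from November 2045 through July 2046 contribute their day counts.
Then 30 days into August 2046.
Total: 9 + 30 + 31 + 31 + 28 + 31 + 30 + 31 + 30 + 31 + 30 = 312.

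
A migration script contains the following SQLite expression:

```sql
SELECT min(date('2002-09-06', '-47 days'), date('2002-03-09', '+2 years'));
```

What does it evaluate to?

date('2002-09-06', '-47 days') → 2002-07-21.
date('2002-03-09', '+2 years') → 2004-03-09.
Earlier of the two is 2002-07-21.

2002-07-21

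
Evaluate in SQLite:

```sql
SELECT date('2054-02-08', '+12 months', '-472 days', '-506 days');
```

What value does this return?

Adding +12 months to 2054-02-08 gives 2055-02-08.
Applying '-472 days' to 2055-02-08: counting 472 days back gives 2053-10-24.
Applying '-506 days' to 2053-10-24: counting 506 days back gives 2052-06-05.

2052-06-05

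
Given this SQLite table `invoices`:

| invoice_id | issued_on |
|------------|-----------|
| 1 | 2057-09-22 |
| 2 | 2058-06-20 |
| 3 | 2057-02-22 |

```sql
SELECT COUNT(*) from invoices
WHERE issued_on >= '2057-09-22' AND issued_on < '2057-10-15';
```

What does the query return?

Rows in [2057-09-22, 2057-10-15): 2057-09-22 → 1 row.

1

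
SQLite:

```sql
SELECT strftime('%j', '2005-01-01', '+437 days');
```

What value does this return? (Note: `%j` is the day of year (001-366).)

073

First apply '+437 days': 2005-01-01 → 2006-03-14.
Day-of-year for 2006-03-14: days since 2006-01-01 inclusive = 73, zero-padded to 073.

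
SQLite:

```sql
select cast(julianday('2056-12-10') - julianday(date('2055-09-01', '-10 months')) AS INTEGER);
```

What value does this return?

770

Adding -10 months to 2055-09-01 gives 2054-11-01.
29 days remain in November 2054 after the 1st (30 − 1).
Full months from December 2054 through November 2056 contribute their day counts.
Then 10 days into December 2056.
Total: 29 + 31 + 31 + 28 + 31 + 30 + 31 + 30 + 31 + 31 + 30 + 31 + 30 + 31 + 31 + 29 + 31 + 30 + 31 + 30 + 31 + 31 + 30 + 31 + 30 + 10 = 770.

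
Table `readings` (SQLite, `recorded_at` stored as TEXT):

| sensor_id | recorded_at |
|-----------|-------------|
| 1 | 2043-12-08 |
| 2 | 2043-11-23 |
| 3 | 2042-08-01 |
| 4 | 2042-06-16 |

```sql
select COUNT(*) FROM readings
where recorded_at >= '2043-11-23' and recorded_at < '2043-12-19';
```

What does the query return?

Rows in [2043-11-23, 2043-12-19): 2043-12-08, 2043-11-23 → 2 rows.

2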